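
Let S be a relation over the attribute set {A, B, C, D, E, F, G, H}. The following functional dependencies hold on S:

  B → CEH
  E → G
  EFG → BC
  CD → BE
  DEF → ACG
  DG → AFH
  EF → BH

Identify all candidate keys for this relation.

(B, D); (C, D); (D, E)

Attribute D never appears on the right-hand side of any dependency, so D must belong to every candidate key.
{D}⁺ = {D}, which is not all of the schema, so we must add further attributes.
{B, D}⁺: B→CEH adds C, E, H; E→G adds G; DG→AFH adds A, F → {A, B, C, D, E, F, G, H}.
{C, D}⁺: CD→BE adds B, E; B→CEH adds H; E→G adds G; DG→AFH adds A, F → {A, B, C, D, E, F, G, H}.
{D, E}⁺: E→G adds G; DG→AFH adds A, F, H; EF→BH adds B; B→CEH adds C → {A, B, C, D, E, F, G, H}.
Any other superkey contains one of these as a subset, so there are no further candidate keys.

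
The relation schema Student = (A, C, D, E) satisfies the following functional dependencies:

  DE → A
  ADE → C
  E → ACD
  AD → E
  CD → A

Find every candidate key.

{E}⁺: E→ACD adds A, C, D → {A, C, D, E}.
{A, D}⁺: AD→E adds E; ADE→C adds C → {A, C, D, E}. Minimal: {D}⁺ = {D}; {A}⁺ = {A} — none reach the full schema.
{C, D}⁺: CD→A adds A; AD→E adds E → {A, C, D, E}. Minimal: {D}⁺ = {D}; {C}⁺ = {C} — none reach the full schema.
Any other superkey contains one of these as a subset, so there are no further candidate keys.

{E}, {A, D}, {C, D}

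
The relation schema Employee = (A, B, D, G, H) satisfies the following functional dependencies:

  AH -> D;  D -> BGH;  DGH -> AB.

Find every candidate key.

{D}, {A, H}

{D}⁺: D→BGH adds B, G, H; DGH→AB adds A → {A, B, D, G, H}.
{A, H}⁺: AH→D adds D; D→BGH adds B, G → {A, B, D, G, H}.
Any other superkey contains one of these as a subset, so there are no further candidate keys.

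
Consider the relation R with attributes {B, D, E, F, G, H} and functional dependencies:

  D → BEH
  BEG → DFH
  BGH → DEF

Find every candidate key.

{D, G}; {B, E, G}; {B, G, H}

Attribute G never appears on the right-hand side of any dependency, so G must belong to every candidate key.
{G}⁺ = {G}, which is not all of the schema, so we must add further attributes.
{D, G}⁺: D→BEH adds B, E, H; BEG→DFH adds F → {B, D, E, F, G, H}. Minimal: {G}⁺ = {G}; {D}⁺ = {B, D, E, H} — none reach the full schema.
{B, E, G}⁺: BEG→DFH adds D, F, H → {B, D, E, F, G, H}. Minimal: {E, G}⁺ = {E, G}; {B, G}⁺ = {B, G}; {B, E}⁺ = {B, E} — none reach the full schema.
{B, G, H}⁺: BGH→DEF adds D, E, F → {B, D, E, F, G, H}. Minimal: {G, H}⁺ = {G, H}; {B, H}⁺ = {B, H}; {B, G}⁺ = {B, G} — none reach the full schema.
Any other superkey contains one of these as a subset, so there are no further candidate keys.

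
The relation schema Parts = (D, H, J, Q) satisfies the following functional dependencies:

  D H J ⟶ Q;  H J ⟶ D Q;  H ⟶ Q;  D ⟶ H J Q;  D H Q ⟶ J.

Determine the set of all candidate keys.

{D}⁺: D→HJQ adds H, J, Q → {D, H, J, Q}.
{H, J}⁺: HJ→DQ adds D, Q → {D, H, J, Q}. Minimal: {J}⁺ = {J}; {H}⁺ = {H, Q} — none reach the full schema.

{D}, {H, J}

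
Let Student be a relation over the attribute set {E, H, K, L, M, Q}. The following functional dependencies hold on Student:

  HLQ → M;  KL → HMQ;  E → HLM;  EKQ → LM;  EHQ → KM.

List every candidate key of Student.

EK, EQ

Attribute E never appears on the right-hand side of any dependency, so E must belong to every candidate key.
{E}⁺ = {E, H, L, M}, which is not all of the schema, so we must add further attributes.
{E, K}⁺: E→HLM adds H, L, M; KL→HMQ adds Q → {E, H, K, L, M, Q}.
{E, Q}⁺: E→HLM adds H, L, M; EHQ→KM adds K → {E, H, K, L, M, Q}.
Any other superkey contains one of these as a subset, so there are no further candidate keys.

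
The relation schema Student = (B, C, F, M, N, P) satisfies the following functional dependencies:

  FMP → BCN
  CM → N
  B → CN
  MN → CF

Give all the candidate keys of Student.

(B, M, P); (C, M, P); (F, M, P); (M, N, P)

Attributes M, P never appear on any right-hand side, so every candidate key must contain {M, P}.
{M, P}⁺ = {M, P}, which is not all of the schema, so we must add further attributes.
{B, M, P}⁺: B→CN adds C, N; MN→CF adds F → {B, C, F, M, N, P}. Minimal: {M, P}⁺ = {M, P}; {B, P}⁺ = {B, C, N, P}; {B, M}⁺ = {B, C, F, M, N} — none reach the full schema.
{C, M, P}⁺: CM→N adds N; MN→CF adds F; FMP→BCN adds B → {B, C, F, M, N, P}. Minimal: {M, P}⁺ = {M, P}; {C, P}⁺ = {C, P}; {C, M}⁺ = {C, F, M, N} — none reach the full schema.
{F, M, P}⁺: FMP→BCN adds B, C, N → {B, C, F, M, N, P}. Minimal: {M, P}⁺ = {M, P}; {F, P}⁺ = {F, P}; {F, M}⁺ = {F, M} — none reach the full schema.
{M, N, P}⁺: MN→CF adds C, F; FMP→BCN adds B → {B, C, F, M, N, P}. Minimal: {N, P}⁺ = {N, P}; {M, P}⁺ = {M, P}; {M, N}⁺ = {C, F, M, N} — none reach the full schema.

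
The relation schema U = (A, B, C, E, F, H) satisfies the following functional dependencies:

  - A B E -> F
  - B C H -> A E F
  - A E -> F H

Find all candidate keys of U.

{B, C, H}, {A, B, C, E}

Attributes B, C never appear on any right-hand side, so every candidate key must contain {B, C}.
{B, C}⁺ = {B, C}, which is not all of the schema, so we must add further attributes.
{B, C, H}⁺: BCH→AEF adds A, E, F → {A, B, C, E, F, H}. Minimal: {C, H}⁺ = {C, H}; {B, H}⁺ = {B, H}; {B, C}⁺ = {B, C} — none reach the full schema.
{A, B, C, E}⁺: ABE→F adds F; AE→FH adds H → {A, B, C, E, F, H}. Minimal: {B, C, E}⁺ = {B, C, E}; {A, C, E}⁺ = {A, C, E, F, H}; {A, B, E}⁺ = {A, B, E, F, H}; … — none reach the full schema.
Any other superkey contains one of these as a subset, so there are no further candidate keys.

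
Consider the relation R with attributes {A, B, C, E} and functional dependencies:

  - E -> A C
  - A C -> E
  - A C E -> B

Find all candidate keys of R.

{E}⁺: E→AC adds A, C; ACE→B adds B → {A, B, C, E}.
{A, C}⁺: AC→E adds E; ACE→B adds B → {A, B, C, E}.
Any other superkey contains one of these as a subset, so there are no further candidate keys.

E, AC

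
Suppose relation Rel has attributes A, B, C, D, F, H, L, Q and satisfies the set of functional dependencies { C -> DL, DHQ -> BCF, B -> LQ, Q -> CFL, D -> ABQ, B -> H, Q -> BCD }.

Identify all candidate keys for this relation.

{B}⁺: B→LQ adds L, Q; Q→CFL adds C, F; B→H adds H; Q→BCD adds D; D→ABQ adds A → {A, B, C, D, F, H, L, Q}.
{C}⁺: C→DL adds D, L; D→ABQ adds A, B, Q; B→H adds H; DHQ→BCF adds F → {A, B, C, D, F, H, L, Q}.
{D}⁺: D→ABQ adds A, B, Q; B→H adds H; Q→BCD adds C; C→DL adds L; DHQ→BCF adds F → {A, B, C, D, F, H, L, Q}.
{Q}⁺: Q→CFL adds C, F, L; Q→BCD adds B, D; D→ABQ adds A; B→H adds H → {A, B, C, D, F, H, L, Q}.

B, C, D, Q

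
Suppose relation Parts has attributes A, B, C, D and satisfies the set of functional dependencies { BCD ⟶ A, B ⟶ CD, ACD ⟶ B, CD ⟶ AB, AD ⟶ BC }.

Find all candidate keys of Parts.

(B); (A, D); (C, D)

{B}⁺: B→CD adds C, D; CD→AB adds A → {A, B, C, D}.
{A, D}⁺: AD→BC adds B, C → {A, B, C, D}. Minimal: {D}⁺ = {D}; {A}⁺ = {A} — none reach the full schema.
{C, D}⁺: CD→AB adds A, B → {A, B, C, D}. Minimal: {D}⁺ = {D}; {C}⁺ = {C} — none reach the full schema.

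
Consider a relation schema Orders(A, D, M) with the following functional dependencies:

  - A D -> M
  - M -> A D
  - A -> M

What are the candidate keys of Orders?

{A}⁺: A→M adds M; M→AD adds D → {A, D, M}.
{M}⁺: M→AD adds A, D → {A, D, M}.

{A}, {M}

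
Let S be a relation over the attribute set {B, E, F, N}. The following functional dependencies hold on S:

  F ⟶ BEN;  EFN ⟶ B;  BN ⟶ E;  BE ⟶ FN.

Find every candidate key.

{F}, {B, E}, {B, N}

{F}⁺: F→BEN adds B, E, N → {B, E, F, N}.
{B, E}⁺: BE→FN adds F, N → {B, E, F, N}. Minimal: {E}⁺ = {E}; {B}⁺ = {B} — none reach the full schema.
{B, N}⁺: BN→E adds E; BE→FN adds F → {B, E, F, N}. Minimal: {N}⁺ = {N}; {B}⁺ = {B} — none reach the full schema.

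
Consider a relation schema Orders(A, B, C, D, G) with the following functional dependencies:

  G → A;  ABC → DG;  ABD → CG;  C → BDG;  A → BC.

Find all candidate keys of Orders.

(A); (C); (G)

{A}⁺: A→BC adds B, C; ABC→DG adds D, G → {A, B, C, D, G}.
{C}⁺: C→BDG adds B, D, G; G→A adds A → {A, B, C, D, G}.
{G}⁺: G→A adds A; A→BC adds B, C; ABC→DG adds D → {A, B, C, D, G}.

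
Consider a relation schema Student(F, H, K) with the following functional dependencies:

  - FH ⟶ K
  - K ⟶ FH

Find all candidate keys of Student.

{K}⁺: K→FH adds F, H → {F, H, K}.
{F, H}⁺: FH→K adds K → {F, H, K}.

{K}, {F, H}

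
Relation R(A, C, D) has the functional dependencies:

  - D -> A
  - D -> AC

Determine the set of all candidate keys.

{D}⁺: D→A adds A; D→AC adds C → {A, C, D}.

{D}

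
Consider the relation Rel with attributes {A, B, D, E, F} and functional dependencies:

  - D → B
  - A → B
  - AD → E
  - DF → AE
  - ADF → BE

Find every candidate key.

{D, F}

Attributes D, F never appear on any right-hand side, so every candidate key must contain {D, F}.
{D, F}⁺ = {A, B, D, E, F}, which is all of the schema, so {D, F} is the only candidate key.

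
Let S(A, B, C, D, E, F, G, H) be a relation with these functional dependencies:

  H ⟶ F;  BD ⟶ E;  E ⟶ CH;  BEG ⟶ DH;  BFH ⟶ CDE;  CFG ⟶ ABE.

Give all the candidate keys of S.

Attribute G never appears on the right-hand side of any dependency, so G must belong to every candidate key.
{G}⁺ = {G}, which is not all of the schema, so we must add further attributes.
{E, G}⁺: E→CH adds C, H; H→F adds F; CFG→ABE adds A, B; BEG→DH adds D → {A, B, C, D, E, F, G, H}. Minimal: {G}⁺ = {G}; {E}⁺ = {C, E, F, H} — none reach the full schema.
{B, D, G}⁺: BD→E adds E; E→CH adds C, H; H→F adds F; CFG→ABE adds A → {A, B, C, D, E, F, G, H}. Minimal: {D, G}⁺ = {D, G}; {B, G}⁺ = {B, G}; {B, D}⁺ = {B, C, D, E, F, H} — none reach the full schema.
{B, G, H}⁺: H→F adds F; BFH→CDE adds C, D, E; CFG→ABE adds A → {A, B, C, D, E, F, G, H}. Minimal: {G, H}⁺ = {F, G, H}; {B, H}⁺ = {B, C, D, E, F, H}; {B, G}⁺ = {B, G} — none reach the full schema.
{C, F, G}⁺: CFG→ABE adds A, B, E; E→CH adds H; BEG→DH adds D → {A, B, C, D, E, F, G, H}. Minimal: {F, G}⁺ = {F, G}; {C, G}⁺ = {C, G}; {C, F}⁺ = {C, F} — none reach the full schema.
{C, G, H}⁺: H→F adds F; CFG→ABE adds A, B, E; BEG→DH adds D → {A, B, C, D, E, F, G, H}. Minimal: {G, H}⁺ = {F, G, H}; {C, H}⁺ = {C, F, H}; {C, G}⁺ = {C, G} — none reach the full schema.
Any other superkey contains one of these as a subset, so there are no further candidate keys.

EG; BDG; BGH; CFG; CGH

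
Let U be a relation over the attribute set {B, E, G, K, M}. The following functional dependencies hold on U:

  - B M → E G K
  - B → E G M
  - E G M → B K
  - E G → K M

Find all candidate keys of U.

{B}⁺: B→EGM adds E, G, M; EGM→BK adds K → {B, E, G, K, M}.
{E, G}⁺: EG→KM adds K, M; EGM→BK adds B → {B, E, G, K, M}. Minimal: {G}⁺ = {G}; {E}⁺ = {E} — none reach the full schema.

{B}, {E, G}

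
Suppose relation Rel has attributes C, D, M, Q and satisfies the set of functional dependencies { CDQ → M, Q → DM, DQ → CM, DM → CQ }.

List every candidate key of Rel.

{Q}⁺: Q→DM adds D, M; DQ→CM adds C → {C, D, M, Q}.
{D, M}⁺: DM→CQ adds C, Q → {C, D, M, Q}. Minimal: {M}⁺ = {M}; {D}⁺ = {D} — none reach the full schema.

{Q}, {D, M}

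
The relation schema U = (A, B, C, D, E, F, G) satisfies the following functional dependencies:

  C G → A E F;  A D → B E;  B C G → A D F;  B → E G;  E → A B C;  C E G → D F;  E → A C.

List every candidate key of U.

{B}⁺: B→EG adds E, G; E→ABC adds A, C; CEG→DF adds D, F → {A, B, C, D, E, F, G}.
{E}⁺: E→ABC adds A, B, C; B→EG adds G; CEG→DF adds D, F → {A, B, C, D, E, F, G}.
{A, D}⁺: AD→BE adds B, E; B→EG adds G; E→ABC adds C; CEG→DF adds F → {A, B, C, D, E, F, G}. Minimal: {D}⁺ = {D}; {A}⁺ = {A} — none reach the full schema.
{C, G}⁺: CG→AEF adds A, E, F; E→ABC adds B; CEG→DF adds D → {A, B, C, D, E, F, G}. Minimal: {G}⁺ = {G}; {C}⁺ = {C} — none reach the full schema.

{B}, {E}, {A, D}, {C, G}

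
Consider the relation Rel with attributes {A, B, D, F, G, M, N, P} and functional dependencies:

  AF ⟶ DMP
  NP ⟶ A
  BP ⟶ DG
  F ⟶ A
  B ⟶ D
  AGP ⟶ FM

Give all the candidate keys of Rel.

{B, F, N}, {B, N, P}

Attributes B, N never appear on any right-hand side, so every candidate key must contain {B, N}.
{B, N}⁺ = {B, D, N}, which is not all of the schema, so we must add further attributes.
{B, F, N}⁺: F→A adds A; B→D adds D; AF→DMP adds M, P; BP→DG adds G → {A, B, D, F, G, M, N, P}.
{B, N, P}⁺: NP→A adds A; BP→DG adds D, G; AGP→FM adds F, M → {A, B, D, F, G, M, N, P}.
Any other superkey contains one of these as a subset, so there are no further candidate keys.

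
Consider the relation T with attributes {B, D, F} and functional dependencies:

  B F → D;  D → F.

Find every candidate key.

Attribute B never appears on the right-hand side of any dependency, so B must belong to every candidate key.
{B}⁺ = {B}, which is not all of the schema, so we must add further attributes.
{B, D}⁺: D→F adds F → {B, D, F}. Minimal: {D}⁺ = {D, F}; {B}⁺ = {B} — none reach the full schema.
{B, F}⁺: BF→D adds D → {B, D, F}. Minimal: {F}⁺ = {F}; {B}⁺ = {B} — none reach the full schema.

{B, D}, {B, F}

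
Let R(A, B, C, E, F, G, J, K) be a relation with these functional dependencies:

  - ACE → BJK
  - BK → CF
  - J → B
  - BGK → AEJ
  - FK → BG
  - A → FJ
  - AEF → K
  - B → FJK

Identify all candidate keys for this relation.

{A}, {B}, {J}, {F, K}

{A}⁺: A→FJ adds F, J; J→B adds B; B→FJK adds K; BK→CF adds C; FK→BG adds G; BGK→AEJ adds E → {A, B, C, E, F, G, J, K}.
{B}⁺: B→FJK adds F, J, K; BK→CF adds C; FK→BG adds G; BGK→AEJ adds A, E → {A, B, C, E, F, G, J, K}.
{J}⁺: J→B adds B; B→FJK adds F, K; BK→CF adds C; FK→BG adds G; BGK→AEJ adds A, E → {A, B, C, E, F, G, J, K}.
{F, K}⁺: FK→BG adds B, G; B→FJK adds J; BK→CF adds C; BGK→AEJ adds A, E → {A, B, C, E, F, G, J, K}. Minimal: {K}⁺ = {K}; {F}⁺ = {F} — none reach the full schema.
Any other superkey contains one of these as a subset, so there are no further candidate keys.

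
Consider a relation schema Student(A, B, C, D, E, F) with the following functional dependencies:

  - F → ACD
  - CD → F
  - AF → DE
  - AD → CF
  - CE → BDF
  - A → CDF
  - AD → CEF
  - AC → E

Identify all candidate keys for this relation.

(A), (F), (C, D), (C, E)

{A}⁺: A→CDF adds C, D, F; AD→CEF adds E; CE→BDF adds B → {A, B, C, D, E, F}.
{F}⁺: F→ACD adds A, C, D; AF→DE adds E; CE→BDF adds B → {A, B, C, D, E, F}.
{C, D}⁺: CD→F adds F; F→ACD adds A; AF→DE adds E; CE→BDF adds B → {A, B, C, D, E, F}. Minimal: {D}⁺ = {D}; {C}⁺ = {C} — none reach the full schema.
{C, E}⁺: CE→BDF adds B, D, F; F→ACD adds A → {A, B, C, D, E, F}. Minimal: {E}⁺ = {E}; {C}⁺ = {C} — none reach the full schema.
Any other superkey contains one of these as a subset, so there are no further candidate keys.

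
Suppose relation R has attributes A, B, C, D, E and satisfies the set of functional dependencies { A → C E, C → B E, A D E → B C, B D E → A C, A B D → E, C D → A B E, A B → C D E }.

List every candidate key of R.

{A}, {C, D}, {B, D, E}

{A}⁺: A→CE adds C, E; C→BE adds B; AB→CDE adds D → {A, B, C, D, E}.
{C, D}⁺: C→BE adds B, E; BDE→AC adds A → {A, B, C, D, E}.
{B, D, E}⁺: BDE→AC adds A, C → {A, B, C, D, E}.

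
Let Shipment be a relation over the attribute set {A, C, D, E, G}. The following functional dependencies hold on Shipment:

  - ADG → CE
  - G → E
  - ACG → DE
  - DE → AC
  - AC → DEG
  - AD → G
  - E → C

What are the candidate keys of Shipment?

{A, C}⁺: AC→DEG adds D, E, G → {A, C, D, E, G}. Minimal: {C}⁺ = {C}; {A}⁺ = {A} — none reach the full schema.
{A, D}⁺: AD→G adds G; ADG→CE adds C, E → {A, C, D, E, G}. Minimal: {D}⁺ = {D}; {A}⁺ = {A} — none reach the full schema.
{A, E}⁺: E→C adds C; AC→DEG adds D, G → {A, C, D, E, G}. Minimal: {E}⁺ = {C, E}; {A}⁺ = {A} — none reach the full schema.
{A, G}⁺: G→E adds E; E→C adds C; ACG→DE adds D → {A, C, D, E, G}. Minimal: {G}⁺ = {C, E, G}; {A}⁺ = {A} — none reach the full schema.
{D, E}⁺: DE→AC adds A, C; AC→DEG adds G → {A, C, D, E, G}. Minimal: {E}⁺ = {C, E}; {D}⁺ = {D} — none reach the full schema.
{D, G}⁺: G→E adds E; DE→AC adds A, C → {A, C, D, E, G}. Minimal: {G}⁺ = {C, E, G}; {D}⁺ = {D} — none reach the full schema.
Any other superkey contains one of these as a subset, so there are no further candidate keys.

AC; AD; AE; AG; DE; DG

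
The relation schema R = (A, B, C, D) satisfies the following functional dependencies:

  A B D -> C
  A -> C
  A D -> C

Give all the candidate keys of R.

Attributes A, B, D never appear on any right-hand side, so every candidate key must contain {A, B, D}.
{A, B, D}⁺ = {A, B, C, D}, which is all of the schema, so {A, B, D} is the only candidate key.

{A, B, D}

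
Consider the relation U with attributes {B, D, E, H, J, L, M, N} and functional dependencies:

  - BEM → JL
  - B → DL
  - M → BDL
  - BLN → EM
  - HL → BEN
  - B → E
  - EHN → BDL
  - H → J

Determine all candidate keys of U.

Attribute H never appears on the right-hand side of any dependency, so H must belong to every candidate key.
{H}⁺ = {H, J}, which is not all of the schema, so we must add further attributes.
{B, H}⁺: B→DL adds D, L; HL→BEN adds E, N; H→J adds J; BLN→EM adds M → {B, D, E, H, J, L, M, N}. Minimal: {H}⁺ = {H, J}; {B}⁺ = {B, D, E, L} — none reach the full schema.
{H, L}⁺: HL→BEN adds B, E, N; EHN→BDL adds D; H→J adds J; BLN→EM adds M → {B, D, E, H, J, L, M, N}. Minimal: {L}⁺ = {L}; {H}⁺ = {H, J} — none reach the full schema.
{H, M}⁺: M→BDL adds B, D, L; HL→BEN adds E, N; H→J adds J → {B, D, E, H, J, L, M, N}. Minimal: {M}⁺ = {B, D, E, J, L, M}; {H}⁺ = {H, J} — none reach the full schema.
{E, H, N}⁺: EHN→BDL adds B, D, L; H→J adds J; BLN→EM adds M → {B, D, E, H, J, L, M, N}. Minimal: {H, N}⁺ = {H, J, N}; {E, N}⁺ = {E, N}; {E, H}⁺ = {E, H, J} — none reach the full schema.

(B, H), (H, L), (H, M), (E, H, N)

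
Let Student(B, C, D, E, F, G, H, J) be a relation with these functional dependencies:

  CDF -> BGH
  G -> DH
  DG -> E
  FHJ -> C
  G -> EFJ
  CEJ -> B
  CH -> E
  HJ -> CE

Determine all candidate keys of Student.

{G}, {C, D, F}, {D, F, H, J}

{G}⁺: G→DH adds D, H; DG→E adds E; G→EFJ adds F, J; HJ→CE adds C; CDF→BGH adds B → {B, C, D, E, F, G, H, J}.
{C, D, F}⁺: CDF→BGH adds B, G, H; DG→E adds E; G→EFJ adds J → {B, C, D, E, F, G, H, J}. Minimal: {D, F}⁺ = {D, F}; {C, F}⁺ = {C, F}; {C, D}⁺ = {C, D} — none reach the full schema.
{D, F, H, J}⁺: FHJ→C adds C; CH→E adds E; CDF→BGH adds B, G → {B, C, D, E, F, G, H, J}. Minimal: {F, H, J}⁺ = {B, C, E, F, H, J}; {D, H, J}⁺ = {B, C, D, E, H, J}; {D, F, J}⁺ = {D, F, J}; … — none reach the full schema.
Any other superkey contains one of these as a subset, so there are no further candidate keys.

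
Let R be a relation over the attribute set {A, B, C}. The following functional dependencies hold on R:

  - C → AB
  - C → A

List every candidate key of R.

Attribute C never appears on the right-hand side of any dependency, so C must belong to every candidate key.
{C}⁺ = {A, B, C}, which is all of the schema, so {C} is the only candidate key.

{C}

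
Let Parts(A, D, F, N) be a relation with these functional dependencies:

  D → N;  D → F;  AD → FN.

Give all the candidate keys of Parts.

Attributes A, D never appear on any right-hand side, so every candidate key must contain {A, D}.
{A, D}⁺ = {A, D, F, N}, which is all of the schema, so {A, D} is the only candidate key.

{A, D}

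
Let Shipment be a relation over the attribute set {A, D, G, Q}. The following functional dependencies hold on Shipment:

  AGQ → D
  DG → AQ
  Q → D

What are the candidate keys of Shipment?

Attribute G never appears on the right-hand side of any dependency, so G must belong to every candidate key.
{G}⁺ = {G}, which is not all of the schema, so we must add further attributes.
{D, G}⁺: DG→AQ adds A, Q → {A, D, G, Q}. Minimal: {G}⁺ = {G}; {D}⁺ = {D} — none reach the full schema.
{G, Q}⁺: Q→D adds D; DG→AQ adds A → {A, D, G, Q}. Minimal: {Q}⁺ = {D, Q}; {G}⁺ = {G} — none reach the full schema.
Any other superkey contains one of these as a subset, so there are no further candidate keys.

{D, G}, {G, Q}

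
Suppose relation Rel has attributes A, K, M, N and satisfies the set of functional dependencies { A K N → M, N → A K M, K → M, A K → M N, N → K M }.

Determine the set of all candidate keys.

{N}⁺: N→AKM adds A, K, M → {A, K, M, N}.
{A, K}⁺: K→M adds M; AK→MN adds N → {A, K, M, N}.
Any other superkey contains one of these as a subset, so there are no further candidate keys.

(N), (A, K)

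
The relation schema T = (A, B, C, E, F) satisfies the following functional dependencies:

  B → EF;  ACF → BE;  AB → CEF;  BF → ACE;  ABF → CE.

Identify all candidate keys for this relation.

{B}⁺: B→EF adds E, F; BF→ACE adds A, C → {A, B, C, E, F}.
{A, C, F}⁺: ACF→BE adds B, E → {A, B, C, E, F}.
Any other superkey contains one of these as a subset, so there are no further candidate keys.

{B}, {A, C, F}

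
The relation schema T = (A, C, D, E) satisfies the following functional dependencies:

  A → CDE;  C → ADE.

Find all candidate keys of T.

{A}⁺: A→CDE adds C, D, E → {A, C, D, E}.
{C}⁺: C→ADE adds A, D, E → {A, C, D, E}.

{A}, {C}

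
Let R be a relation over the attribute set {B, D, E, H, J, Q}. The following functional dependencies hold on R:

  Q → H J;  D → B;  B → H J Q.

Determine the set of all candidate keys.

Attributes D, E never appear on any right-hand side, so every candidate key must contain {D, E}.
{D, E}⁺ = {B, D, E, H, J, Q}, which is all of the schema, so {D, E} is the only candidate key.

(D, E)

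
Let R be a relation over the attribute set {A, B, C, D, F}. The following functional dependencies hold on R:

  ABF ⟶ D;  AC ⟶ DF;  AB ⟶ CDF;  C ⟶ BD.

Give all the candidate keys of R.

{A, B}, {A, C}

Attribute A never appears on the right-hand side of any dependency, so A must belong to every candidate key.
{A}⁺ = {A}, which is not all of the schema, so we must add further attributes.
{A, B}⁺: AB→CDF adds C, D, F → {A, B, C, D, F}. Minimal: {B}⁺ = {B}; {A}⁺ = {A} — none reach the full schema.
{A, C}⁺: AC→DF adds D, F; C→BD adds B → {A, B, C, D, F}. Minimal: {C}⁺ = {B, C, D}; {A}⁺ = {A} — none reach the full schema.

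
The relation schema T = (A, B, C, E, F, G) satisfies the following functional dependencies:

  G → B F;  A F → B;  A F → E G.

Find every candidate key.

{A, C, F}, {A, C, G}

Attributes A, C never appear on any right-hand side, so every candidate key must contain {A, C}.
{A, C}⁺ = {A, C}, which is not all of the schema, so we must add further attributes.
{A, C, F}⁺: AF→B adds B; AF→EG adds E, G → {A, B, C, E, F, G}.
{A, C, G}⁺: G→BF adds B, F; AF→EG adds E → {A, B, C, E, F, G}.
Any other superkey contains one of these as a subset, so there are no further candidate keys.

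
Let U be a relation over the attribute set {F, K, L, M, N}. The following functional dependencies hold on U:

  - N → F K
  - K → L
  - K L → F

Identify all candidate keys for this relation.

Attributes M, N never appear on any right-hand side, so every candidate key must contain {M, N}.
{M, N}⁺ = {F, K, L, M, N}, which is all of the schema, so {M, N} is the only candidate key.

{M, N}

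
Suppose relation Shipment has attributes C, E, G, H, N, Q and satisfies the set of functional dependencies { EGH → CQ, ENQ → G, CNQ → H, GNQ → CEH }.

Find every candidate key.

Attribute N never appears on the right-hand side of any dependency, so N must belong to every candidate key.
{N}⁺ = {N}, which is not all of the schema, so we must add further attributes.
{E, N, Q}⁺: ENQ→G adds G; GNQ→CEH adds C, H → {C, E, G, H, N, Q}. Minimal: {N, Q}⁺ = {N, Q}; {E, Q}⁺ = {E, Q}; {E, N}⁺ = {E, N} — none reach the full schema.
{G, N, Q}⁺: GNQ→CEH adds C, E, H → {C, E, G, H, N, Q}. Minimal: {N, Q}⁺ = {N, Q}; {G, Q}⁺ = {G, Q}; {G, N}⁺ = {G, N} — none reach the full schema.
{E, G, H, N}⁺: EGH→CQ adds C, Q → {C, E, G, H, N, Q}. Minimal: {G, H, N}⁺ = {G, H, N}; {E, H, N}⁺ = {E, H, N}; {E, G, N}⁺ = {E, G, N}; … — none reach the full schema.
Any other superkey contains one of these as a subset, so there are no further candidate keys.

{E, N, Q}; {G, N, Q}; {E, G, H, N}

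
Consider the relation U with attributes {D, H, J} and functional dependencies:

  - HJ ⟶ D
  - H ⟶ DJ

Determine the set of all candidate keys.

H

Attribute H never appears on the right-hand side of any dependency, so H must belong to every candidate key.
{H}⁺ = {D, H, J}, which is all of the schema, so {H} is the only candidate key.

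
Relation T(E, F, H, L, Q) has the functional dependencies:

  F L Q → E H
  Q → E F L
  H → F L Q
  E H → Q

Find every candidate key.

{H}, {Q}

{H}⁺: H→FLQ adds F, L, Q; FLQ→EH adds E → {E, F, H, L, Q}.
{Q}⁺: Q→EFL adds E, F, L; FLQ→EH adds H → {E, F, H, L, Q}.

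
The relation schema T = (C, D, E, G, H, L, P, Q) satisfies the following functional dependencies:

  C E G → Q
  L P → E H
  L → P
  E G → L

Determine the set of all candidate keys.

{C, D, E, G}, {C, D, G, L}

{C, D, E, G}⁺: CEG→Q adds Q; EG→L adds L; L→P adds P; LP→EH adds H → {C, D, E, G, H, L, P, Q}. Minimal: {D, E, G}⁺ = {D, E, G, H, L, P}; {C, E, G}⁺ = {C, E, G, H, L, P, Q}; {C, D, G}⁺ = {C, D, G}; … — none reach the full schema.
{C, D, G, L}⁺: L→P adds P; LP→EH adds E, H; CEG→Q adds Q → {C, D, E, G, H, L, P, Q}. Minimal: {D, G, L}⁺ = {D, E, G, H, L, P}; {C, G, L}⁺ = {C, E, G, H, L, P, Q}; {C, D, L}⁺ = {C, D, E, H, L, P}; … — none reach the full schema.
Any other superkey contains one of these as a subset, so there are no further candidate keys.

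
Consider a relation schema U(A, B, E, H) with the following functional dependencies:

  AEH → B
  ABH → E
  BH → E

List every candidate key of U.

{A, B, H}⁺: ABH→E adds E → {A, B, E, H}.
{A, E, H}⁺: AEH→B adds B → {A, B, E, H}.
Any other superkey contains one of these as a subset, so there are no further candidate keys.

{A, B, H}, {A, E, H}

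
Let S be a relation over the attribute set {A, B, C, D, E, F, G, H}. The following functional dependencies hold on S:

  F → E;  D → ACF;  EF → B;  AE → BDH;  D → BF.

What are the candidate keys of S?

(D, G), (A, E, G), (A, F, G)

Attribute G never appears on the right-hand side of any dependency, so G must belong to every candidate key.
{G}⁺ = {G}, which is not all of the schema, so we must add further attributes.
{D, G}⁺: D→ACF adds A, C, F; D→BF adds B; F→E adds E; AE→BDH adds H → {A, B, C, D, E, F, G, H}.
{A, E, G}⁺: AE→BDH adds B, D, H; D→BF adds F; D→ACF adds C → {A, B, C, D, E, F, G, H}.
{A, F, G}⁺: F→E adds E; EF→B adds B; AE→BDH adds D, H; D→ACF adds C → {A, B, C, D, E, F, G, H}.
Any other superkey contains one of these as a subset, so there are no further candidate keys.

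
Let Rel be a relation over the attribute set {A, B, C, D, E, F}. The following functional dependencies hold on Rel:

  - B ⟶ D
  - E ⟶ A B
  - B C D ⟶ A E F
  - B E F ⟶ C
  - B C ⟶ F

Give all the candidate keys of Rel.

{B, C}, {C, E}, {E, F}

{B, C}⁺: B→D adds D; BCD→AEF adds A, E, F → {A, B, C, D, E, F}. Minimal: {C}⁺ = {C}; {B}⁺ = {B, D} — none reach the full schema.
{C, E}⁺: E→AB adds A, B; BC→F adds F; B→D adds D → {A, B, C, D, E, F}. Minimal: {E}⁺ = {A, B, D, E}; {C}⁺ = {C} — none reach the full schema.
{E, F}⁺: E→AB adds A, B; BEF→C adds C; B→D adds D → {A, B, C, D, E, F}. Minimal: {F}⁺ = {F}; {E}⁺ = {A, B, D, E} — none reach the full schema.
Any other superkey contains one of these as a subset, so there are no further candidate keys.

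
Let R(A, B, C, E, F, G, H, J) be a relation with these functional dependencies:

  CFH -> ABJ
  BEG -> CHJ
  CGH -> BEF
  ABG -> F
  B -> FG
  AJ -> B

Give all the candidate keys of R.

{B, E}⁺: B→FG adds F, G; BEG→CHJ adds C, H, J; CFH→ABJ adds A → {A, B, C, E, F, G, H, J}.
{A, E, J}⁺: AJ→B adds B; B→FG adds F, G; BEG→CHJ adds C, H → {A, B, C, E, F, G, H, J}.
{B, C, H}⁺: B→FG adds F, G; CFH→ABJ adds A, J; CGH→BEF adds E → {A, B, C, E, F, G, H, J}.
{C, F, H}⁺: CFH→ABJ adds A, B, J; B→FG adds G; CGH→BEF adds E → {A, B, C, E, F, G, H, J}.
{C, G, H}⁺: CGH→BEF adds B, E, F; CFH→ABJ adds A, J → {A, B, C, E, F, G, H, J}.
{A, C, H, J}⁺: AJ→B adds B; B→FG adds F, G; CGH→BEF adds E → {A, B, C, E, F, G, H, J}.
Any other superkey contains one of these as a subset, so there are no further candidate keys.

(B, E), (A, E, J), (B, C, H), (C, F, H), (C, G, H), (A, C, H, J)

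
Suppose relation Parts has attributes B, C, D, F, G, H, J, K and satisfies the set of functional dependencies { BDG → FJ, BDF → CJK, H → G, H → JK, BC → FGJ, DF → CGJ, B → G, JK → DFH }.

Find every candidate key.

Attribute B never appears on the right-hand side of any dependency, so B must belong to every candidate key.
{B}⁺ = {B, G}, which is not all of the schema, so we must add further attributes.
{B, D}⁺: B→G adds G; BDG→FJ adds F, J; BDF→CJK adds C, K; JK→DFH adds H → {B, C, D, F, G, H, J, K}. Minimal: {D}⁺ = {D}; {B}⁺ = {B, G} — none reach the full schema.
{B, H}⁺: H→G adds G; H→JK adds J, K; JK→DFH adds D, F; BDF→CJK adds C → {B, C, D, F, G, H, J, K}. Minimal: {H}⁺ = {C, D, F, G, H, J, K}; {B}⁺ = {B, G} — none reach the full schema.
{B, C, K}⁺: BC→FGJ adds F, G, J; JK→DFH adds D, H → {B, C, D, F, G, H, J, K}. Minimal: {C, K}⁺ = {C, K}; {B, K}⁺ = {B, G, K}; {B, C}⁺ = {B, C, F, G, J} — none reach the full schema.
{B, J, K}⁺: B→G adds G; JK→DFH adds D, F, H; BDF→CJK adds C → {B, C, D, F, G, H, J, K}. Minimal: {J, K}⁺ = {C, D, F, G, H, J, K}; {B, K}⁺ = {B, G, K}; {B, J}⁺ = {B, G, J} — none reach the full schema.
Any other superkey contains one of these as a subset, so there are no further candidate keys.

{B, D}, {B, H}, {B, C, K}, {B, J, K}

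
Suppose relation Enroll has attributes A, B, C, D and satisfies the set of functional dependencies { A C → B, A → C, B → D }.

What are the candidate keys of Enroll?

A

Attribute A never appears on the right-hand side of any dependency, so A must belong to every candidate key.
{A}⁺ = {A, B, C, D}, which is all of the schema, so {A} is the only candidate key.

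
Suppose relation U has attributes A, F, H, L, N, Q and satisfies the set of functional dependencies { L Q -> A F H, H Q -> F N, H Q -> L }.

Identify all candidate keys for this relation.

(H, Q), (L, Q)

{H, Q}⁺: HQ→FN adds F, N; HQ→L adds L; LQ→AFH adds A → {A, F, H, L, N, Q}. Minimal: {Q}⁺ = {Q}; {H}⁺ = {H} — none reach the full schema.
{L, Q}⁺: LQ→AFH adds A, F, H; HQ→FN adds N → {A, F, H, L, N, Q}. Minimal: {Q}⁺ = {Q}; {L}⁺ = {L} — none reach the full schema.
Any other superkey contains one of these as a subset, so there are no further candidate keys.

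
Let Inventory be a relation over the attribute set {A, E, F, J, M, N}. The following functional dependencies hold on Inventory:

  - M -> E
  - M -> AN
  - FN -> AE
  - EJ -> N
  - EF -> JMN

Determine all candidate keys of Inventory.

Attribute F never appears on the right-hand side of any dependency, so F must belong to every candidate key.
{F}⁺ = {F}, which is not all of the schema, so we must add further attributes.
{E, F}⁺: EF→JMN adds J, M, N; M→AN adds A → {A, E, F, J, M, N}. Minimal: {F}⁺ = {F}; {E}⁺ = {E} — none reach the full schema.
{F, M}⁺: M→E adds E; M→AN adds A, N; EF→JMN adds J → {A, E, F, J, M, N}. Minimal: {M}⁺ = {A, E, M, N}; {F}⁺ = {F} — none reach the full schema.
{F, N}⁺: FN→AE adds A, E; EF→JMN adds J, M → {A, E, F, J, M, N}. Minimal: {N}⁺ = {N}; {F}⁺ = {F} — none reach the full schema.
Any other superkey contains one of these as a subset, so there are no further candidate keys.

(E, F); (F, M); (F, N)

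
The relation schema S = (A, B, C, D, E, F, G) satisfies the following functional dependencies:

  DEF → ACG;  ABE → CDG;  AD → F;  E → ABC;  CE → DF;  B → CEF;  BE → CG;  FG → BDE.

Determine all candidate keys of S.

{B}; {E}; {F, G}; {A, D, G}

{B}⁺: B→CEF adds C, E, F; BE→CG adds G; FG→BDE adds D; DEF→ACG adds A → {A, B, C, D, E, F, G}.
{E}⁺: E→ABC adds A, B, C; CE→DF adds D, F; BE→CG adds G → {A, B, C, D, E, F, G}.
{F, G}⁺: FG→BDE adds B, D, E; DEF→ACG adds A, C → {A, B, C, D, E, F, G}.
{A, D, G}⁺: AD→F adds F; FG→BDE adds B, E; DEF→ACG adds C → {A, B, C, D, E, F, G}.
Any other superkey contains one of these as a subset, so there are no further candidate keys.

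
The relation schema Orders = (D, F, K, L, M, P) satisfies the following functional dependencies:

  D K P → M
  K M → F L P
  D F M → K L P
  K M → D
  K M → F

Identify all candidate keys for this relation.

KM, DFM, DKP

{K, M}⁺: KM→FLP adds F, L, P; KM→D adds D → {D, F, K, L, M, P}.
{D, F, M}⁺: DFM→KLP adds K, L, P → {D, F, K, L, M, P}.
{D, K, P}⁺: DKP→M adds M; KM→FLP adds F, L → {D, F, K, L, M, P}.
Any other superkey contains one of these as a subset, so there are no further candidate keys.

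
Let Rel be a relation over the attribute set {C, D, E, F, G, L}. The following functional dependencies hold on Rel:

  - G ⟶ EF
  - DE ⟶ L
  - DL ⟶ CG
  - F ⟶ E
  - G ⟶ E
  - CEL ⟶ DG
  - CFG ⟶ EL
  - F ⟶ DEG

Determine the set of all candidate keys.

{F}⁺: F→E adds E; F→DEG adds D, G; DE→L adds L; DL→CG adds C → {C, D, E, F, G, L}.
{G}⁺: G→EF adds E, F; F→DEG adds D; DE→L adds L; DL→CG adds C → {C, D, E, F, G, L}.
{D, E}⁺: DE→L adds L; DL→CG adds C, G; G→EF adds F → {C, D, E, F, G, L}.
{D, L}⁺: DL→CG adds C, G; G→E adds E; G→EF adds F → {C, D, E, F, G, L}.
{C, E, L}⁺: CEL→DG adds D, G; G→EF adds F → {C, D, E, F, G, L}.

{F}, {G}, {D, E}, {D, L}, {C, E, L}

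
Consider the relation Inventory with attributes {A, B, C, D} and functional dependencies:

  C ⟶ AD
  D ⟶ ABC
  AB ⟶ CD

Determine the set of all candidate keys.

{C}⁺: C→AD adds A, D; D→ABC adds B → {A, B, C, D}.
{D}⁺: D→ABC adds A, B, C → {A, B, C, D}.
{A, B}⁺: AB→CD adds C, D → {A, B, C, D}. Minimal: {B}⁺ = {B}; {A}⁺ = {A} — none reach the full schema.
Any other superkey contains one of these as a subset, so there are no further candidate keys.

(C), (D), (A, B)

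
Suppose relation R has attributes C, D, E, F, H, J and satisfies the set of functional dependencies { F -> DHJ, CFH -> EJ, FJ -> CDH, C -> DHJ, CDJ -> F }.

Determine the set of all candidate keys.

{C}⁺: C→DHJ adds D, H, J; CDJ→F adds F; CFH→EJ adds E → {C, D, E, F, H, J}.
{F}⁺: F→DHJ adds D, H, J; FJ→CDH adds C; CFH→EJ adds E → {C, D, E, F, H, J}.
Any other superkey contains one of these as a subset, so there are no further candidate keys.

{C}, {F}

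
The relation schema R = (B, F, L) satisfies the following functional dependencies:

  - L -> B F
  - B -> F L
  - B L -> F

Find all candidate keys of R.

{B}, {L}

{B}⁺: B→FL adds F, L → {B, F, L}.
{L}⁺: L→BF adds B, F → {B, F, L}.
Any other superkey contains one of these as a subset, so there are no further candidate keys.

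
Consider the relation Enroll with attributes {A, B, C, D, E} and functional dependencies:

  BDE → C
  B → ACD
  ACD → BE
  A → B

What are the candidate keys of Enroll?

{A}, {B}

{A}⁺: A→B adds B; B→ACD adds C, D; ACD→BE adds E → {A, B, C, D, E}.
{B}⁺: B→ACD adds A, C, D; ACD→BE adds E → {A, B, C, D, E}.
Any other superkey contains one of these as a subset, so there are no further candidate keys.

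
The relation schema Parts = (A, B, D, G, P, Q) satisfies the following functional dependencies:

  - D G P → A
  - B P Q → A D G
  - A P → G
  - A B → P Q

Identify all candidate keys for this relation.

Attribute B never appears on the right-hand side of any dependency, so B must belong to every candidate key.
{B}⁺ = {B}, which is not all of the schema, so we must add further attributes.
{A, B}⁺: AB→PQ adds P, Q; BPQ→ADG adds D, G → {A, B, D, G, P, Q}. Minimal: {B}⁺ = {B}; {A}⁺ = {A} — none reach the full schema.
{B, P, Q}⁺: BPQ→ADG adds A, D, G → {A, B, D, G, P, Q}. Minimal: {P, Q}⁺ = {P, Q}; {B, Q}⁺ = {B, Q}; {B, P}⁺ = {B, P} — none reach the full schema.
{B, D, G, P}⁺: DGP→A adds A; AB→PQ adds Q → {A, B, D, G, P, Q}. Minimal: {D, G, P}⁺ = {A, D, G, P}; {B, G, P}⁺ = {B, G, P}; {B, D, P}⁺ = {B, D, P}; … — none reach the full schema.
Any other superkey contains one of these as a subset, so there are no further candidate keys.

AB, BPQ, BDGP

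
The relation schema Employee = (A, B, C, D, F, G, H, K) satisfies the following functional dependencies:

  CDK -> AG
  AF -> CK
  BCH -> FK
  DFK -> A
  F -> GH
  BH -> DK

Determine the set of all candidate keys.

BF; BCH

Attribute B never appears on the right-hand side of any dependency, so B must belong to every candidate key.
{B}⁺ = {B}, which is not all of the schema, so we must add further attributes.
{B, F}⁺: F→GH adds G, H; BH→DK adds D, K; DFK→A adds A; AF→CK adds C → {A, B, C, D, F, G, H, K}. Minimal: {F}⁺ = {F, G, H}; {B}⁺ = {B} — none reach the full schema.
{B, C, H}⁺: BCH→FK adds F, K; F→GH adds G; BH→DK adds D; CDK→AG adds A → {A, B, C, D, F, G, H, K}. Minimal: {C, H}⁺ = {C, H}; {B, H}⁺ = {B, D, H, K}; {B, C}⁺ = {B, C} — none reach the full schema.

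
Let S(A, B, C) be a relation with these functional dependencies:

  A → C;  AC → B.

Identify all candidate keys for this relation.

{A}⁺: A→C adds C; AC→B adds B → {A, B, C}.
No other minimal superkey exists.

{A}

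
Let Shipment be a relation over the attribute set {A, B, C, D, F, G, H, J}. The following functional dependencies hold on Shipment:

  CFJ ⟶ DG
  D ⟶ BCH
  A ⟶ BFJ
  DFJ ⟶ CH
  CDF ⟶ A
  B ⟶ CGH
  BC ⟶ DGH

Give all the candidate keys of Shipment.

A; BF; DF; CFJ

{A}⁺: A→BFJ adds B, F, J; B→CGH adds C, G, H; BC→DGH adds D → {A, B, C, D, F, G, H, J}.
{B, F}⁺: B→CGH adds C, G, H; BC→DGH adds D; CDF→A adds A; A→BFJ adds J → {A, B, C, D, F, G, H, J}.
{D, F}⁺: D→BCH adds B, C, H; CDF→A adds A; B→CGH adds G; A→BFJ adds J → {A, B, C, D, F, G, H, J}.
{C, F, J}⁺: CFJ→DG adds D, G; D→BCH adds B, H; CDF→A adds A → {A, B, C, D, F, G, H, J}.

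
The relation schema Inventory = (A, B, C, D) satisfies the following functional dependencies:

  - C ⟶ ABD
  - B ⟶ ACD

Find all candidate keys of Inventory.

(B); (C)

{B}⁺: B→ACD adds A, C, D → {A, B, C, D}.
{C}⁺: C→ABD adds A, B, D → {A, B, C, D}.
Any other superkey contains one of these as a subset, so there are no further candidate keys.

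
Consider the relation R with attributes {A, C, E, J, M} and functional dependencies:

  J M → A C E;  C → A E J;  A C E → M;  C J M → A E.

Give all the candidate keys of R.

{C}⁺: C→AEJ adds A, E, J; ACE→M adds M → {A, C, E, J, M}.
{J, M}⁺: JM→ACE adds A, C, E → {A, C, E, J, M}. Minimal: {M}⁺ = {M}; {J}⁺ = {J} — none reach the full schema.

C; JM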